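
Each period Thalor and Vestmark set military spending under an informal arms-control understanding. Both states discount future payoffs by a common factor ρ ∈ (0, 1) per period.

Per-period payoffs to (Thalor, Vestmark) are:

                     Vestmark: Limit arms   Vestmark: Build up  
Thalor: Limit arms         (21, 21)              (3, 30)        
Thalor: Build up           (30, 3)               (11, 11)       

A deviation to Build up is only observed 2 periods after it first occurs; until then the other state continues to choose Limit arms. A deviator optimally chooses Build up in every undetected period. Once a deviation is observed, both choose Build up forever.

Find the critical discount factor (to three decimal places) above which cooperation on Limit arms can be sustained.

0.688

A deviator earns 30 for 2 periods, then 11 forever; cooperating earns 21 forever. Multiplying the IC by (1−ρ):
21 ≥ 30(1−ρ^2) + 11ρ^2, so 19·ρ^2 ≥ 9 and ρ^2 ≥ 9/19.
ρ ≥ (9/19)^(1/2) ≈ 0.688.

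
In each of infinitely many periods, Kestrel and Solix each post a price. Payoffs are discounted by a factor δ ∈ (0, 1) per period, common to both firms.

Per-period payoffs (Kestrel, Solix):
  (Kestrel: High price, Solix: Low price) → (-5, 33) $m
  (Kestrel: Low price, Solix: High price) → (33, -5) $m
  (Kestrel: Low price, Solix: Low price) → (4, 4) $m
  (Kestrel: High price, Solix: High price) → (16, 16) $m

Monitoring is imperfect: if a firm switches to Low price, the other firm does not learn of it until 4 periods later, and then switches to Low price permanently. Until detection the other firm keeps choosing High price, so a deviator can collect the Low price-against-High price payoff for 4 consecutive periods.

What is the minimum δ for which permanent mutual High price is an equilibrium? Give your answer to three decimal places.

A deviator earns 33 for 4 periods, then 4 forever; cooperating earns 16 forever. Multiplying the IC by (1−δ):
16 ≥ 33(1−δ^4) + 4δ^4, so 29·δ^4 ≥ 17 and δ^4 ≥ 17/29.
δ ≥ (17/29)^(1/4) ≈ 0.875.

0.875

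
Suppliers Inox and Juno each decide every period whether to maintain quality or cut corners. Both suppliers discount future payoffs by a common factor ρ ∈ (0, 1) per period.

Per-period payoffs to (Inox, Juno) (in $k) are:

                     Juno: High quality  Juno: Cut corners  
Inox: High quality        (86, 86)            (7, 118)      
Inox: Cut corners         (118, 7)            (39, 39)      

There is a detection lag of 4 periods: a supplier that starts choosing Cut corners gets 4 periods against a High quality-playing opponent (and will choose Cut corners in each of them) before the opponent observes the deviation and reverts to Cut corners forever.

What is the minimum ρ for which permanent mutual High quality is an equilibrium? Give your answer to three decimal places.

A deviator earns 118 for 4 periods, then 39 forever; cooperating earns 86 forever. Multiplying the IC by (1−ρ):
86 ≥ 118(1−ρ^4) + 39ρ^4, so 79·ρ^4 ≥ 32 and ρ^4 ≥ 32/79.
ρ ≥ (32/79)^(1/4) ≈ 0.798.

0.798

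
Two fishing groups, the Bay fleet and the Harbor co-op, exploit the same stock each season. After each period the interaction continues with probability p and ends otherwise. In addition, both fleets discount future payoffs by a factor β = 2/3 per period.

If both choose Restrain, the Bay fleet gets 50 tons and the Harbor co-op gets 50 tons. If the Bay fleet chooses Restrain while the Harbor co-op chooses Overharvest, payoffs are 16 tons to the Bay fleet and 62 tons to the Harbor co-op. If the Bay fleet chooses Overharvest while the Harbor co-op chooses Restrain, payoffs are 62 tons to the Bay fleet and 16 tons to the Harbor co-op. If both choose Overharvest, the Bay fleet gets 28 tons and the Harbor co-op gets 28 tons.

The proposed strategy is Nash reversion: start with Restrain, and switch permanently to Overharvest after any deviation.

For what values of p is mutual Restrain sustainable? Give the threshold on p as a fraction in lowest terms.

Expected continuation weight on next period's payoff is β·p = 2/3·p, which plays the role of the discount factor.
Cooperation requires 2/3·p ≥ (62−50)/(62−28) = 6/17, hence p ≥ 9/17.

9/17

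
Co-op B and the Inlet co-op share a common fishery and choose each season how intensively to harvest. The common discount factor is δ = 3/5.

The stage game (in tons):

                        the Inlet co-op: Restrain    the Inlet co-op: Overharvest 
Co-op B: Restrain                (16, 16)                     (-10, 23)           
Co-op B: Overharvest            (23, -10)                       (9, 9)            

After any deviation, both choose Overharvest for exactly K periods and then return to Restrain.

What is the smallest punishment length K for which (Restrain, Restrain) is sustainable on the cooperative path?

IC: δ(1−δ^K)/(1−δ) ≥ (23−16)/(16−9) = 1.
With δ = 3/5: need 1 − δ^K ≥ 1·(1−3/5)/(3/5), i.e. δ^K ≤ 0.3333.
Since (3/5)^2 = 0.3600 and (3/5)^3 = 0.2160, the smallest such K is 3.

3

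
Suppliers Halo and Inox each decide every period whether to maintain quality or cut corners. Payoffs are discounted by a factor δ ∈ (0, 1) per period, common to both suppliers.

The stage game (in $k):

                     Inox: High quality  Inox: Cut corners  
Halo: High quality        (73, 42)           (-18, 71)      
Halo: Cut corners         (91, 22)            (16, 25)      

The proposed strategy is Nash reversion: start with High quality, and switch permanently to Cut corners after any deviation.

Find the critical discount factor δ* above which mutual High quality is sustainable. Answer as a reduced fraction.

Halo's threshold: (91−73)/(91−16) = 6/25.
Inox's threshold: (71−42)/(71−25) = 29/46.
6/25 < 29/46, so Inox binds and δ* = 29/46.

29/46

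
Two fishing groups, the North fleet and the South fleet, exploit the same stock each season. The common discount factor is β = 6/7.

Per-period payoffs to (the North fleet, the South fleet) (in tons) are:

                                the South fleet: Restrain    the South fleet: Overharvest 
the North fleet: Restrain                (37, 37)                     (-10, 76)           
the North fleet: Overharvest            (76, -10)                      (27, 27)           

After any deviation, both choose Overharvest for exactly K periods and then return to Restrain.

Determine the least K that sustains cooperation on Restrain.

No profitable deviation requires (37−27)(β+…+β^K) ≥ 76−37, i.e. β+…+β^K ≥ 39/10 ≈ 3.9000.
With β = 6/7, the partial sums are K=1: 0.8571, K=2: 1.5918, …, K=5: 3.2240, K=6: 3.6206, K=7: 3.9605.
K = 7 is the first length at which the sum reaches 3.9000.

7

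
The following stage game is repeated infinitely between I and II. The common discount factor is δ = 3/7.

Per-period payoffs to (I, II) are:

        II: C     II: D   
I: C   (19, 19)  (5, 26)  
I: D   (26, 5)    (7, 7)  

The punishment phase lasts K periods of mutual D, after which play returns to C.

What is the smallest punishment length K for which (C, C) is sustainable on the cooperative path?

Need Σ_{k=1}^{K} δ^k ≥ (26−19)/(19−7) = 0.5833 at δ = 3/7.
At K = 1 the sum is 0.4286 < 0.5833; at K = 2 it is 0.6122 ≥ 0.5833.
So the minimum punishment length is K = 2.

2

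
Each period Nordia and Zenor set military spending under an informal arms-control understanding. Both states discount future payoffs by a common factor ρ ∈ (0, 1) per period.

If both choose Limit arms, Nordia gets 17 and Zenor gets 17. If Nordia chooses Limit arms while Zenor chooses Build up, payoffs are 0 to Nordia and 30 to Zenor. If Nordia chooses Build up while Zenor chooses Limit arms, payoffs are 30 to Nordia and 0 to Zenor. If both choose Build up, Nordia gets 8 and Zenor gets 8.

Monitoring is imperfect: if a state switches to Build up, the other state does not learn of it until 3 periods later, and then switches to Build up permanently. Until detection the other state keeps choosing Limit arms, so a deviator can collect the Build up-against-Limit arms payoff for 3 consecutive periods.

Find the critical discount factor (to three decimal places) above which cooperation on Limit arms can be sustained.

0.839

A deviator earns 30 for 3 periods, then 8 forever; cooperating earns 17 forever. Multiplying the IC by (1−ρ):
17 ≥ 30(1−ρ^3) + 8ρ^3, so 22·ρ^3 ≥ 13 and ρ^3 ≥ 13/22.
ρ ≥ (13/22)^(1/3) ≈ 0.839.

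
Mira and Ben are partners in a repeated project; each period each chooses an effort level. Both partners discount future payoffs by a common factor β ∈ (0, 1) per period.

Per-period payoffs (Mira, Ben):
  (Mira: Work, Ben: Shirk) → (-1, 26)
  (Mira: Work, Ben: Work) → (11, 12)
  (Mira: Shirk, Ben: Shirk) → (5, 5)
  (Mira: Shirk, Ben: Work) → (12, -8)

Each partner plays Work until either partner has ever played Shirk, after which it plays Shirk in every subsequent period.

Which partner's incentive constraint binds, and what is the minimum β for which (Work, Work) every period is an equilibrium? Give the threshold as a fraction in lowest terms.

Mira: cooperation gives 11 each period; deviation gives 12 once then 5 forever.
  11/(1−β) ≥ 12 + 5β/(1−β) ⇒ β ≥ 1/7.
Ben: cooperation gives 12 each period; deviation gives 26 once then 5 forever.
  β ≥ 14/21 = 2/3.
Both must hold, so the binding constraint is Ben's: β ≥ 2/3.

Ben; β ≥ 2/3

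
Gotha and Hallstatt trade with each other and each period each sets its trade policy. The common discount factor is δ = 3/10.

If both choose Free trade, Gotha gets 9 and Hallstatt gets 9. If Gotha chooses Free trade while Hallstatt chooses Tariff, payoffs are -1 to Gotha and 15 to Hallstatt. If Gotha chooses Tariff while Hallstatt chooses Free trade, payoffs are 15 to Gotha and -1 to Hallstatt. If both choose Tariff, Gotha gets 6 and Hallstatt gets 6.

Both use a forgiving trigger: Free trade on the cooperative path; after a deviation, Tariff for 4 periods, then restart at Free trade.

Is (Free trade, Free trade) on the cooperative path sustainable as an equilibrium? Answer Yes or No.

IC: δ+…+δ^4 ≥ (15−9)/(9−6) = 2.
At δ = 3/10: partial sum = 0.4251 < 2.0000. Cooperation not sustainable.

No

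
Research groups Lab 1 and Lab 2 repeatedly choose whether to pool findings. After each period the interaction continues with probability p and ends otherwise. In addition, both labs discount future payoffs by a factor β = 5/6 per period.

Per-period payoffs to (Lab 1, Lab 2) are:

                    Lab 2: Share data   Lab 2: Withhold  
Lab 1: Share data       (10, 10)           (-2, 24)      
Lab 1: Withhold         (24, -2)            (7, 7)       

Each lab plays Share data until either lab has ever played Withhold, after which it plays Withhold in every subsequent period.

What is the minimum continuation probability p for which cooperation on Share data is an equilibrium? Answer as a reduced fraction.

84/85

With continuation probability p and discount β, the effective per-period discount factor is βp.
Grim-trigger IC: βp ≥ (24−10)/(24−7) = 14/17.
So p ≥ (14/17)/(5/6) = 84/85.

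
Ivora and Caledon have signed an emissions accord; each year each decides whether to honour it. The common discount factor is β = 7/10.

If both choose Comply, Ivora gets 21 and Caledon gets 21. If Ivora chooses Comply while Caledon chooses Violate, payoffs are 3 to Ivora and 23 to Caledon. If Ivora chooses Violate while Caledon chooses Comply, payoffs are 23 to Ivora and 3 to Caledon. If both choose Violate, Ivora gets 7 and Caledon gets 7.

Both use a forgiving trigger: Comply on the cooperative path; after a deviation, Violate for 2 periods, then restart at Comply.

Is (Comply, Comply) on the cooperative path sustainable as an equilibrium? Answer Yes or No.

IC: β+…+β^2 ≥ (23−21)/(21−7) = 1/7.
At β = 7/10: partial sum = 1.1900 ≥ 0.1429. Cooperation sustainable.

Yes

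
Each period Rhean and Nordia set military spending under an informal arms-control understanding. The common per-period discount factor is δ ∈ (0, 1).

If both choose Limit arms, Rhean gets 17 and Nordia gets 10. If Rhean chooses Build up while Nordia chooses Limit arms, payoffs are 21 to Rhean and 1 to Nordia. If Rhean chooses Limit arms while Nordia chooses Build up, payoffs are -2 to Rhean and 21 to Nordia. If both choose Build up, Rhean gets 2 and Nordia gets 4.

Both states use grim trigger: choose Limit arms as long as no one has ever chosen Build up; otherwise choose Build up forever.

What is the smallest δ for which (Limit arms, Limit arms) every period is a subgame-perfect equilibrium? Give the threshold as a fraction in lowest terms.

11/17

Rhean: cooperation gives 17 each period; deviation gives 21 once then 2 forever.
  17/(1−δ) ≥ 21 + 2δ/(1−δ) ⇒ δ ≥ 4/19.
Nordia: cooperation gives 10 each period; deviation gives 21 once then 4 forever.
  δ ≥ 11/17.
Both must hold, so the binding constraint is Nordia's: δ ≥ 11/17.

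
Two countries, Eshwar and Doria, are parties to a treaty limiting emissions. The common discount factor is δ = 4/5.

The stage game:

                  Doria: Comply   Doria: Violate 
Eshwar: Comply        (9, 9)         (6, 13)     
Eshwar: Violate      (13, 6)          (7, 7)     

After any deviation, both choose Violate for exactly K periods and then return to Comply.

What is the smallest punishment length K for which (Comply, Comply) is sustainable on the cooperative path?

Need Σ_{k=1}^{K} δ^k ≥ (13−9)/(9−7) = 2.0000 at δ = 4/5.
At K = 3 the sum is 1.9520 < 2.0000; at K = 4 it is 2.3616 ≥ 2.0000.
So the minimum punishment length is K = 4.

4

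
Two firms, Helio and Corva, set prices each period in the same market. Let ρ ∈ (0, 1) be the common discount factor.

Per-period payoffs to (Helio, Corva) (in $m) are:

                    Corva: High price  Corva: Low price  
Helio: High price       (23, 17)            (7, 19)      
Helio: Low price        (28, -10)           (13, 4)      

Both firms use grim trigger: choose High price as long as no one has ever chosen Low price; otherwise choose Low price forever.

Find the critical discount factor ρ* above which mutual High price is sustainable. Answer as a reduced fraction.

1/3

Helio's threshold: (28−23)/(28−13) = 1/3.
Corva's threshold: (19−17)/(19−4) = 2/15.
1/3 > 2/15, so Helio binds and ρ* = 1/3.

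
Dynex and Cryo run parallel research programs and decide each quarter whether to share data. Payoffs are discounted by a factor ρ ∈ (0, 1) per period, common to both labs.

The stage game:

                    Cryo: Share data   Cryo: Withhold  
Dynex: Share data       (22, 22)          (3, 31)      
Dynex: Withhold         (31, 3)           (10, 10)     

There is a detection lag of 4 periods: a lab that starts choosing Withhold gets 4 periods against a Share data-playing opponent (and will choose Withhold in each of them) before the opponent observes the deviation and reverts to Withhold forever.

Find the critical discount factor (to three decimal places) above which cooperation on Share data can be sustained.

A deviator earns 31 for 4 periods, then 10 forever; cooperating earns 22 forever. Multiplying the IC by (1−ρ):
22 ≥ 31(1−ρ^4) + 10ρ^4, so 21·ρ^4 ≥ 9 and ρ^4 ≥ 3/7.
ρ ≥ (3/7)^(1/4) ≈ 0.809.

0.809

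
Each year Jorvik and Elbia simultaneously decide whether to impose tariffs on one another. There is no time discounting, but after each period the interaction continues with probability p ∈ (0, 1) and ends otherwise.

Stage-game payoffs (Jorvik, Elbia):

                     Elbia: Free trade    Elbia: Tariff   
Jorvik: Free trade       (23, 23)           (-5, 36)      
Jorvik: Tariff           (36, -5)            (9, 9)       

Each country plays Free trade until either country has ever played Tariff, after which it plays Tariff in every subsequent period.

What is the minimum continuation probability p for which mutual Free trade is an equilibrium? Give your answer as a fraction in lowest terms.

13/27

Expected cooperation value is 23 + p·23 + p²·23 + … = 23/(1−p); deviation gives 36 + p·9/(1−p).
23 ≥ 36(1−p) + 9p ⇒ 27p ≥ 13 ⇒ p ≥ 13/27.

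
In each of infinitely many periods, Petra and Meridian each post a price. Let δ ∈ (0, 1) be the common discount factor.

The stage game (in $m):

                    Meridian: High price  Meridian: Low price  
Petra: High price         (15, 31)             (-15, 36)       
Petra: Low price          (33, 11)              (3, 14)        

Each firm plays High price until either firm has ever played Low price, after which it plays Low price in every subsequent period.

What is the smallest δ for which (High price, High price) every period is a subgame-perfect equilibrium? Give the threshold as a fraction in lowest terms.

For Petra: deviation gain 33−15 = 18, per-period punishment loss 15−3 = 12. IC gives δ ≥ 18/30 = 3/5.
For Meridian: gain 5, loss 17 per period, so δ ≥ 5/22.
The tighter constraint is Petra's, so cooperation needs δ ≥ 3/5.

3/5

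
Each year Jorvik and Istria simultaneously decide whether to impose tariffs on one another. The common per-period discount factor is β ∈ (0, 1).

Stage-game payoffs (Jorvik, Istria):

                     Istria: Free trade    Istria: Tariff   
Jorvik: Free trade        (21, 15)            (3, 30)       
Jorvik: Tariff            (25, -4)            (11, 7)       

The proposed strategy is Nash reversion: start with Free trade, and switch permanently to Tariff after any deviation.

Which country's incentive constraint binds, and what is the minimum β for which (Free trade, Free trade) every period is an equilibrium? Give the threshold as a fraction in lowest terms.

Istria; β ≥ 15/23

Jorvik: cooperation gives 21 each period; deviation gives 25 once then 11 forever.
  21/(1−β) ≥ 25 + 11β/(1−β) ⇒ β ≥ 4/14 = 2/7.
Istria: cooperation gives 15 each period; deviation gives 30 once then 7 forever.
  β ≥ 15/23.
Both must hold, so the binding constraint is Istria's: β ≥ 15/23.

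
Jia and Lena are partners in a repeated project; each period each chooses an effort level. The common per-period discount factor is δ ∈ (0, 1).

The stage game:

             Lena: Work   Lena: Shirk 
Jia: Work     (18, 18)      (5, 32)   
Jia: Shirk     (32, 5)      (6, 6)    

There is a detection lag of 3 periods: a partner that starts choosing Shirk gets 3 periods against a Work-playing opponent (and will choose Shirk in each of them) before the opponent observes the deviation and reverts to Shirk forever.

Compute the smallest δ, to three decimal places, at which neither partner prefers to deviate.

0.814

Deviating for the 3 undetected periods gains 32−18 = 14 per period over cooperation, then loses 18−6 = 12 per period forever once punishment starts.
Gain: 14(1 + δ + … + δ^2); loss: 12·δ^3/(1−δ).
No profitable deviation ⇔ 14(1−δ^3) ≤ 12·δ^3, i.e. δ^3 ≥ 14/(14+12) = 7/13.
Hence δ ≥ (7/13)^(1/3) ≈ 0.814.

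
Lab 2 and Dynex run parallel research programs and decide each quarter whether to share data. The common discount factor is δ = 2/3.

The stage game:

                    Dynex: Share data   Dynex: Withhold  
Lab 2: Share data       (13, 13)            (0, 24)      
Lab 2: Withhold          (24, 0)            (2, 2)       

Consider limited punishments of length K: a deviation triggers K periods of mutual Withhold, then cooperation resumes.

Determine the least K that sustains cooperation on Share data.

2

Need Σ_{k=1}^{K} δ^k ≥ (24−13)/(13−2) = 1.0000 at δ = 2/3.
At K = 1 the sum is 0.6667 < 1.0000; at K = 2 it is 1.1111 ≥ 1.0000.
So the minimum punishment length is K = 2.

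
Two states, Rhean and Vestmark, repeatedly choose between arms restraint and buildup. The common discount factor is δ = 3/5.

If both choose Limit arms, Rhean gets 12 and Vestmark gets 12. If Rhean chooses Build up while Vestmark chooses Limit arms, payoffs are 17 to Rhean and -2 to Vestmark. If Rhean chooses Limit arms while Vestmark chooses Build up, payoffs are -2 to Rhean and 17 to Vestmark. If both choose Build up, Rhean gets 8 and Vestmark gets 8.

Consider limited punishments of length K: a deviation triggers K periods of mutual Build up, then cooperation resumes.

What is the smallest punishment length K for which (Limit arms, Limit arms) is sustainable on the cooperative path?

IC: δ(1−δ^K)/(1−δ) ≥ (17−12)/(12−8) = 5/4.
With δ = 3/5: need 1 − δ^K ≥ 5/4·(1−3/5)/(3/5), i.e. δ^K ≤ 0.1667.
Since (3/5)^3 = 0.2160 and (3/5)^4 = 0.1296, the smallest such K is 4.

4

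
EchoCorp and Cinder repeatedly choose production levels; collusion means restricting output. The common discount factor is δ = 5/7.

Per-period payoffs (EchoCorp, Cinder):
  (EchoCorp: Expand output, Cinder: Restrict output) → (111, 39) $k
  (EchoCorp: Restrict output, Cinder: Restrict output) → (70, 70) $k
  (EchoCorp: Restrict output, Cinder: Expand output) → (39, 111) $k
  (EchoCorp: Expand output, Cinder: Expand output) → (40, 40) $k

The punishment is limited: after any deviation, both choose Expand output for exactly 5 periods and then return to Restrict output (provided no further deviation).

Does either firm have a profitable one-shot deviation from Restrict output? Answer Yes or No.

Comparing payoff streams over the 6 periods until play realigns: cooperate → 70(1+δ+…+δ^5); deviate → 111 + 40(δ+…+δ^5).
Cooperation is sustained iff (70−40)(δ+…+δ^5) ≥ 111−70.
δ+…+δ^5 = 5/7·(1−(5/7)^5)/(1−5/7) = 2.0352, and (111−70)/(70−40) = 1.3667.
2.0352 ≥ 1.3667, so cooperation is sustainable.

No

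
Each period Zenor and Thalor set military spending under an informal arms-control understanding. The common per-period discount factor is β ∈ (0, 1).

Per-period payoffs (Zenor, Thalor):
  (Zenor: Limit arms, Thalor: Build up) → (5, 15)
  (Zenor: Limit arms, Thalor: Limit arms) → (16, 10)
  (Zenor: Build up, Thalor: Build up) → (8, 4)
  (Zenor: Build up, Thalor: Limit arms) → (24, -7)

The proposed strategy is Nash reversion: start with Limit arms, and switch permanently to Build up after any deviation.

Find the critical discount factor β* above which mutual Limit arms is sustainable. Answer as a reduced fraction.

1/2

Zenor: cooperation gives 16 each period; deviation gives 24 once then 8 forever.
  16/(1−β) ≥ 24 + 8β/(1−β) ⇒ β ≥ 8/16 = 1/2.
Thalor: cooperation gives 10 each period; deviation gives 15 once then 4 forever.
  β ≥ 5/11.
Both must hold, so the binding constraint is Zenor's: β ≥ 1/2.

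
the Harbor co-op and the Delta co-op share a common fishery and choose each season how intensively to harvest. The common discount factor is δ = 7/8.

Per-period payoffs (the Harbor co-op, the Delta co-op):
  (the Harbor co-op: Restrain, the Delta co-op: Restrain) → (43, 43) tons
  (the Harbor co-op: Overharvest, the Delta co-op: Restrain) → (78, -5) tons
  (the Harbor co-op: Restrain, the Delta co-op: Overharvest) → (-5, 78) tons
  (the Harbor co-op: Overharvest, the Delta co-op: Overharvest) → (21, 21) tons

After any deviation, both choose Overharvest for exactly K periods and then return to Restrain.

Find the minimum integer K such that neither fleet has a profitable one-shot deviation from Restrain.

No profitable deviation requires (43−21)(δ+…+δ^K) ≥ 78−43, i.e. δ+…+δ^K ≥ 35/22 ≈ 1.5909.
With δ = 7/8, the partial sums are K=1: 0.8750, K=2: 1.6406.
K = 2 is the first length at which the sum reaches 1.5909.

2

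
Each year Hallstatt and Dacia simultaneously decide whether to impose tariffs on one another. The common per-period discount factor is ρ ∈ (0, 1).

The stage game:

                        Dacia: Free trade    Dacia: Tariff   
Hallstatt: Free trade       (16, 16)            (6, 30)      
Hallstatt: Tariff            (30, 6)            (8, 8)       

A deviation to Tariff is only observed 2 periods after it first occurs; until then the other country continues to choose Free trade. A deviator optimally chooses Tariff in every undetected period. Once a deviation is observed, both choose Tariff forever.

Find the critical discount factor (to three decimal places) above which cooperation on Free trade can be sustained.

0.798

Deviating for the 2 undetected periods gains 30−16 = 14 per period over cooperation, then loses 16−8 = 8 per period forever once punishment starts.
Gain: 14(1 + ρ + … + ρ^1); loss: 8·ρ^2/(1−ρ).
No profitable deviation ⇔ 14(1−ρ^2) ≤ 8·ρ^2, i.e. ρ^2 ≥ 14/(14+8) = 7/11.
Hence ρ ≥ (7/11)^(1/2) ≈ 0.798.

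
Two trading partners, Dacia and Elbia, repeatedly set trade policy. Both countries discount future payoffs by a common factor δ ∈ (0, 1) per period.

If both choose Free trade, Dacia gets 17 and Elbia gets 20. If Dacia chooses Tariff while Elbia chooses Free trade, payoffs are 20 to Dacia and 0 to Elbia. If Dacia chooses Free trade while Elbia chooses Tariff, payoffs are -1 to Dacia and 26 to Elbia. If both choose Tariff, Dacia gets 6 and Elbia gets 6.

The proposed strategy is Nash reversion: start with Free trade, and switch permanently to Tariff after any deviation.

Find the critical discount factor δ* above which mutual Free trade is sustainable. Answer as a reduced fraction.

For Dacia: deviation gain 20−17 = 3, per-period punishment loss 17−6 = 11. IC gives δ ≥ 3/14.
For Elbia: gain 6, loss 14 per period, so δ ≥ 6/20 = 3/10.
The tighter constraint is Elbia's, so cooperation needs δ ≥ 3/10.

3/10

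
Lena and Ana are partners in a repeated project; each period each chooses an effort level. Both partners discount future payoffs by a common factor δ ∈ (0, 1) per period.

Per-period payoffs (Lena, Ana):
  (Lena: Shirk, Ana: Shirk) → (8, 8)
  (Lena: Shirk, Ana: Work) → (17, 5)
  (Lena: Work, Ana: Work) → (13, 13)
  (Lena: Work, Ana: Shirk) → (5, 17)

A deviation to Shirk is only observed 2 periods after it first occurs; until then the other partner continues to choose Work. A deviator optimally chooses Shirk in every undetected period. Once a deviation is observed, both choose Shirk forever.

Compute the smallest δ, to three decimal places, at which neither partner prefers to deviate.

The best deviation is to choose Shirk for all 2 undetected periods, earning 17 each, then 8 forever once detected.
Deviation value: 17(1−δ^2)/(1−δ) + 8δ^2/(1−δ); cooperation value: 13/(1−δ).
IC: 13 ≥ 17(1−δ^2) + 8δ^2 = 17 − 9δ^2.
So δ^2 ≥ 4/9, giving δ ≥ (4/9)^(1/2) ≈ 0.667.

0.667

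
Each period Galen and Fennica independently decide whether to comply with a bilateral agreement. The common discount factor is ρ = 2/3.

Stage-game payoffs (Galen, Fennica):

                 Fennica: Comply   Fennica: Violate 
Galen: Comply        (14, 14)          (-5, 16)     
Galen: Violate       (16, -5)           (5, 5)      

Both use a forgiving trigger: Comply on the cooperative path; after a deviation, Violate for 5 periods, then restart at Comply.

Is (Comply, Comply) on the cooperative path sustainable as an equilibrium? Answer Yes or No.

Comparing payoff streams over the 6 periods until play realigns: cooperate → 14(1+ρ+…+ρ^5); deviate → 16 + 5(ρ+…+ρ^5).
Cooperation is sustained iff (14−5)(ρ+…+ρ^5) ≥ 16−14.
ρ+…+ρ^5 = 2/3·(1−(2/3)^5)/(1−2/3) = 1.7366, and (16−14)/(14−5) = 0.2222.
1.7366 ≥ 0.2222, so cooperation is sustainable.

Yes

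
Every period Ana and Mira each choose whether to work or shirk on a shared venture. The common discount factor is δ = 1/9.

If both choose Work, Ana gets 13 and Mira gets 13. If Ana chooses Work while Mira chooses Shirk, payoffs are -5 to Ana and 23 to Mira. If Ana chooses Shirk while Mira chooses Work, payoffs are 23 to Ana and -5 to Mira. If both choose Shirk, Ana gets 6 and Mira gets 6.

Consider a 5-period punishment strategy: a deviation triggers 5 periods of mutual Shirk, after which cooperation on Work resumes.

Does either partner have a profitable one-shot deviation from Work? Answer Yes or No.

Comparing payoff streams over the 6 periods until play realigns: cooperate → 13(1+δ+…+δ^5); deviate → 23 + 6(δ+…+δ^5).
Cooperation is sustained iff (13−6)(δ+…+δ^5) ≥ 23−13.
δ+…+δ^5 = 1/9·(1−(1/9)^5)/(1−1/9) = 0.1250, and (23−13)/(13−6) = 1.4286.
0.1250 < 1.4286, so cooperation is not sustainable.

Yes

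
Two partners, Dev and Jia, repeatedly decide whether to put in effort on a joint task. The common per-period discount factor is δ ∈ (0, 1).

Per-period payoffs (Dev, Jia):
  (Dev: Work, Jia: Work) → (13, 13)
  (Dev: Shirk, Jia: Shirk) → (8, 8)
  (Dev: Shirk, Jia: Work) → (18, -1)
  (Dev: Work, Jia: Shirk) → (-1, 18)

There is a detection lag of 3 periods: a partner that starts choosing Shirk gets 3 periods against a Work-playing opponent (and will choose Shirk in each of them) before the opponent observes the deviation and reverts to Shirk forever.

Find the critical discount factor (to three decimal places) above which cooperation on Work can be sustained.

0.794

The best deviation is to choose Shirk for all 3 undetected periods, earning 18 each, then 8 forever once detected.
Deviation value: 18(1−δ^3)/(1−δ) + 8δ^3/(1−δ); cooperation value: 13/(1−δ).
IC: 13 ≥ 18(1−δ^3) + 8δ^3 = 18 − 10δ^3.
So δ^3 ≥ 5/10 = 1/2, giving δ ≥ (1/2)^(1/3) ≈ 0.794.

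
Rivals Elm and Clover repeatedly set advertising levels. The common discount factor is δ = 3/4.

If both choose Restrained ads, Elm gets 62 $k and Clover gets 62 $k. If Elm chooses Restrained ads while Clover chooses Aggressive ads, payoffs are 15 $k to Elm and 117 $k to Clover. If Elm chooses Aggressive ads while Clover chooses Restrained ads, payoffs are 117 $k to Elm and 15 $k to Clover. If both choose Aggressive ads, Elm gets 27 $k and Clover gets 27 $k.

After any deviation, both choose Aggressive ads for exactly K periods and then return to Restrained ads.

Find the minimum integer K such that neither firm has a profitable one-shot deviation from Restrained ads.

3

IC: δ(1−δ^K)/(1−δ) ≥ (117−62)/(62−27) = 11/7.
With δ = 3/4: need 1 − δ^K ≥ 11/7·(1−3/4)/(3/4), i.e. δ^K ≤ 0.4762.
Since (3/4)^2 = 0.5625 and (3/4)^3 = 0.4219, the smallest such K is 3.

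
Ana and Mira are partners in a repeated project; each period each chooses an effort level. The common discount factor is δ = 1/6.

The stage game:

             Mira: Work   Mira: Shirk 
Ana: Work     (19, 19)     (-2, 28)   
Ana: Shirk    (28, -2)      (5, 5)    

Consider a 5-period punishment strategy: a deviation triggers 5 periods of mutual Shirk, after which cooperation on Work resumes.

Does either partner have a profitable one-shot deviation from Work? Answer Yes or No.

A one-shot deviation gives 28 now, then 5 for 5 periods, then back to 19.
Gain from deviating: (28−19) today; loss: (19−5) in each of the next 5 periods.
No-deviation condition: (19−5)(δ+…+δ^5) ≥ 28−19, i.e. δ+…+δ^5 ≥ 9/14.
At δ = 1/6: δ+…+δ^5 = 0.2000 < 0.6429.
So cooperation is not sustainable.

Yes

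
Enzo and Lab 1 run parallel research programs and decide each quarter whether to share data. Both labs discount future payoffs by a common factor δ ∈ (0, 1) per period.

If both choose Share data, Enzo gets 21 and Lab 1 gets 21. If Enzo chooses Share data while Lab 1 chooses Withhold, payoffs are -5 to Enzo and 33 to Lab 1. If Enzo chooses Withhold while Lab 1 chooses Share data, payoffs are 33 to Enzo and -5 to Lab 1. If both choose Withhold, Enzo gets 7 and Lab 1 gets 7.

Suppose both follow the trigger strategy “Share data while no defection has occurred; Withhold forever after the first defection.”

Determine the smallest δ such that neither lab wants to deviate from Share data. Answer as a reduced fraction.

6/13

Under grim trigger the critical discount factor is (T−C)/(T−P) with T = 33, C = 21, P = 7.
δ* = (33−21)/(33−7) = 12/26 = 6/13.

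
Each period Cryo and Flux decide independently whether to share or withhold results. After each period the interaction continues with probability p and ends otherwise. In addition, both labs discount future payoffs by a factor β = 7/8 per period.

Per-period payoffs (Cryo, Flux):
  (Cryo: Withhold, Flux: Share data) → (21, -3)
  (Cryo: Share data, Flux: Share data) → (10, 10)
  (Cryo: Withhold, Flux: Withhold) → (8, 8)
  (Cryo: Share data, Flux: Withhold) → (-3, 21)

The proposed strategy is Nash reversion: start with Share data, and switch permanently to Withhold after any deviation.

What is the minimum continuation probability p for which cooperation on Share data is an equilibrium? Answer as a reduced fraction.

With continuation probability p and discount β, the effective per-period discount factor is βp.
Grim-trigger IC: βp ≥ (21−10)/(21−8) = 11/13.
So p ≥ (11/13)/(7/8) = 88/91.

88/91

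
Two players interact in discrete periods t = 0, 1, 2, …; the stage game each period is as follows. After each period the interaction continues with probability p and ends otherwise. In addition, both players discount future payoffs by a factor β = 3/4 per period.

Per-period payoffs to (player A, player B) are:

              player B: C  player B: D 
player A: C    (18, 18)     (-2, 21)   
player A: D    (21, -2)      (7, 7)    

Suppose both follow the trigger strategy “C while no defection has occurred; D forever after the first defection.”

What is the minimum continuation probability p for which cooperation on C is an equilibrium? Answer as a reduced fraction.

2/7

Expected continuation weight on next period's payoff is β·p = 3/4·p, which plays the role of the discount factor.
Cooperation requires 3/4·p ≥ (21−18)/(21−7) = 3/14, hence p ≥ 2/7.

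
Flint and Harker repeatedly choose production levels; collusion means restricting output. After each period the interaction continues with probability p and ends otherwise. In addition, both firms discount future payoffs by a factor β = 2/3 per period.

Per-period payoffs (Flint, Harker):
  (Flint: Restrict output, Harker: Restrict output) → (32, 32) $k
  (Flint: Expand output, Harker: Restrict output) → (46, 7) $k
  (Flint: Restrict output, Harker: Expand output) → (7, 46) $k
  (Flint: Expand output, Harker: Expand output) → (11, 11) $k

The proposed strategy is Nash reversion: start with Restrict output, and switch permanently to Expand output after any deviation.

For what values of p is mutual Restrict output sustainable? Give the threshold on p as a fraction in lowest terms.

With continuation probability p and discount β, the effective per-period discount factor is βp.
Grim-trigger IC: βp ≥ (46−32)/(46−11) = 2/5.
So p ≥ (2/5)/(2/3) = 3/5.

3/5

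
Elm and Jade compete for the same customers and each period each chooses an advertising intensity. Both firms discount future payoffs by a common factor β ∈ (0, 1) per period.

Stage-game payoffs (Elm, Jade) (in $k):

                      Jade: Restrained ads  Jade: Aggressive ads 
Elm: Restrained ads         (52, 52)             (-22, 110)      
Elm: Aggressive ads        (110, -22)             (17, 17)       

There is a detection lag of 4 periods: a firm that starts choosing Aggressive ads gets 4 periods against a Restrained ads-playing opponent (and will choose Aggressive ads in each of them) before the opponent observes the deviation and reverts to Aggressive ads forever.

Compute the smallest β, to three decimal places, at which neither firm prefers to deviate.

A deviator earns 110 for 4 periods, then 17 forever; cooperating earns 52 forever. Multiplying the IC by (1−β):
52 ≥ 110(1−β^4) + 17β^4, so 93·β^4 ≥ 58 and β^4 ≥ 58/93.
β ≥ (58/93)^(1/4) ≈ 0.889.

0.889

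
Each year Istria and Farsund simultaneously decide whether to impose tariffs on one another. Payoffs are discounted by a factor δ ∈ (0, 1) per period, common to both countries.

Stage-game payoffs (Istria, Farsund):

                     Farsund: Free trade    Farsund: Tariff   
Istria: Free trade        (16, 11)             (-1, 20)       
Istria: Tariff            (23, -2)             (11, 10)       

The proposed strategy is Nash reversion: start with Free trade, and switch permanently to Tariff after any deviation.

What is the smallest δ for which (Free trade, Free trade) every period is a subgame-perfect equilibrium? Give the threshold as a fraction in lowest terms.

9/10

Istria's threshold: (23−16)/(23−11) = 7/12.
Farsund's threshold: (20−11)/(20−10) = 9/10.
7/12 < 9/10, so Farsund binds and δ* = 9/10.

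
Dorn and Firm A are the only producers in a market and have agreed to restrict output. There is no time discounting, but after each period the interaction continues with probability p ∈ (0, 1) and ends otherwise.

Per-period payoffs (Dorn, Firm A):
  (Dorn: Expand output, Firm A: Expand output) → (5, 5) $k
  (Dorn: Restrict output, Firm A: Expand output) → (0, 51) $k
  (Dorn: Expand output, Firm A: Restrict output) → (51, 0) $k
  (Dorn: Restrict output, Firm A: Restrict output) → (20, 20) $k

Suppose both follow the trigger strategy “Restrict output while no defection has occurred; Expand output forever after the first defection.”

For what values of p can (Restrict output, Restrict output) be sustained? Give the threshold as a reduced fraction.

31/46

With no time discounting, the continuation probability p plays the role of the discount factor.
Grim-trigger IC: 20/(1−p) ≥ 51 + 5p/(1−p) ⇒ p ≥ (51−20)/(51−5) = 31/46.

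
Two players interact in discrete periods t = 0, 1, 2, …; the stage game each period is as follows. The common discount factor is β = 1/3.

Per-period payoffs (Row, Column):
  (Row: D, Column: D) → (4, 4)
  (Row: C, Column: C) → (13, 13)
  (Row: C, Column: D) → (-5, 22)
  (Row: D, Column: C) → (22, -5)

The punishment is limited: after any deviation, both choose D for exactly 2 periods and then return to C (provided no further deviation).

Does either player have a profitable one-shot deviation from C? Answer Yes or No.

IC: β+…+β^2 ≥ (22−13)/(13−4) = 1.
At β = 1/3: partial sum = 0.4444 < 1.0000. Cooperation not sustainable.

Yes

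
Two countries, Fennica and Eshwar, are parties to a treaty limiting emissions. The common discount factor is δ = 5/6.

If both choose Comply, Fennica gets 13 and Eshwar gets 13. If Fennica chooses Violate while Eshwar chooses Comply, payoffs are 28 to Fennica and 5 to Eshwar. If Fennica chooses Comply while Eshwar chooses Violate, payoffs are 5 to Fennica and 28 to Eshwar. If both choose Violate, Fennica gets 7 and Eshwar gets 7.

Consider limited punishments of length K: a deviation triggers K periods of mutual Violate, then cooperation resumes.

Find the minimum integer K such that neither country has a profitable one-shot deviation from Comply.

Need Σ_{k=1}^{K} δ^k ≥ (28−13)/(13−7) = 2.5000 at δ = 5/6.
At K = 3 the sum is 2.1065 < 2.5000; at K = 4 it is 2.5887 ≥ 2.5000.
So the minimum punishment length is K = 4.

4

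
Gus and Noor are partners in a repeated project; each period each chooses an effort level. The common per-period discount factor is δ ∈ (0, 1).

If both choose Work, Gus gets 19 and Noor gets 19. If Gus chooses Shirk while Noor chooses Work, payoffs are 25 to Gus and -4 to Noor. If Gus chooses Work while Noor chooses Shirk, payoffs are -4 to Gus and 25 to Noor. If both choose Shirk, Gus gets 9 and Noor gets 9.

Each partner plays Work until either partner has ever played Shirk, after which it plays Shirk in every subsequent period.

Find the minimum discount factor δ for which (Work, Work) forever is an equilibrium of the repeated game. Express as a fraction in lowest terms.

3/8

19/(1−δ) ≥ 25 + 9δ/(1−δ)
19 ≥ 25 − 16δ
δ ≥ 6/16 = 3/8.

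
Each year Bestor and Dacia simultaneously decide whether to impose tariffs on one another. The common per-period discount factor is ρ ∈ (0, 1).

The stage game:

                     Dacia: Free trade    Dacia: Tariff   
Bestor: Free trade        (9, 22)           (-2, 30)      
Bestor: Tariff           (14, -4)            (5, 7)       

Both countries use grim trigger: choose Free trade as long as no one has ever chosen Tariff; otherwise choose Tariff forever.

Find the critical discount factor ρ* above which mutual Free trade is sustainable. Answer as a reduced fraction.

Bestor: cooperation gives 9 each period; deviation gives 14 once then 5 forever.
  9/(1−ρ) ≥ 14 + 5ρ/(1−ρ) ⇒ ρ ≥ 5/9.
Dacia: cooperation gives 22 each period; deviation gives 30 once then 7 forever.
  ρ ≥ 8/23.
Both must hold, so the binding constraint is Bestor's: ρ ≥ 5/9.

5/9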